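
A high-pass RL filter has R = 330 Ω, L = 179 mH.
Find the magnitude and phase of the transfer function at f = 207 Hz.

Step 1 — Angular frequency: ω = 2π·207 = 1301 rad/s.
Step 2 — Transfer function: H(jω) = jωL/(R + jωL).
Step 3 — Numerator jωL = j·232.8; denominator R + jωL = 330 + j232.8.
Step 4 — H = 0.3323 + j0.471.
Step 5 — Magnitude: |H| = 0.5765 (-4.8 dB); phase: φ = 54.8°.

|H| = 0.5765 (-4.8 dB), φ = 54.8°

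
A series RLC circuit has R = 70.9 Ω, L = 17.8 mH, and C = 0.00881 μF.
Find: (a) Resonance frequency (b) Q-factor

Step 1 — Resonance condition Im(Z)=0 gives ω₀ = 1/√(LC).
Step 2 — ω₀ = 1/√(0.0178·8.81e-09) = 7.985e+04 rad/s.
Step 3 — f₀ = ω₀/(2π) = 1.271e+04 Hz.
Step 4 — Series Q: Q = ω₀L/R = 7.985e+04·0.0178/70.9 = 20.05.

(a) f₀ = 1.271e+04 Hz  (b) Q = 20.05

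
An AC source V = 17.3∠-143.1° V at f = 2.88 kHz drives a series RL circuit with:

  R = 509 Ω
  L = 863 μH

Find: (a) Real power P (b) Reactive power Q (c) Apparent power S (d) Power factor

Step 1 — Angular frequency: ω = 2π·f = 2π·2880 = 1.81e+04 rad/s.
Step 2 — Component impedances:
  R: Z = R = 509 Ω
  L: Z = jωL = j·1.81e+04·0.000863 = 0 + j15.62 Ω
Step 3 — Series combination: Z_total = R + L = 509 + j15.62 Ω = 509.2∠1.8° Ω.
Step 4 — Source phasor: V = 17.3∠-143.1° V = -13.83 - j10.39 V.
Step 5 — Current: I = V / Z = -0.02778 - j0.01955 A = 0.03397∠-144.9° A.
Step 6 — Complex power: S = V·I* = 0.5874 + j0.01802 VA.
Step 7 — Real power: P = Re(S) = 0.5874 W.
Step 8 — Reactive power: Q = Im(S) = 0.01802 VAR.
Step 9 — Apparent power: |S| = 0.5877 VA.
Step 10 — Power factor: PF = P/|S| = 0.9995 (lagging).

(a) P = 0.5874 W  (b) Q = 0.01802 VAR  (c) S = 0.5877 VA  (d) PF = 0.9995 (lagging)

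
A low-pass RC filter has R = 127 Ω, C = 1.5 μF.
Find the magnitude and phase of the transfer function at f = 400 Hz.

Step 1 — Angular frequency: ω = 2π·400 = 2513 rad/s.
Step 2 — Transfer function: H(jω) = 1/(1 + jωRC).
Step 3 — Denominator: 1 + jωRC = 1 + j·2513·127·1.5e-06 = 1 + j0.4788.
Step 4 — H = 0.8135 - j0.3895.
Step 5 — Magnitude: |H| = 0.902 (-0.9 dB); phase: φ = -25.6°.

|H| = 0.902 (-0.9 dB), φ = -25.6°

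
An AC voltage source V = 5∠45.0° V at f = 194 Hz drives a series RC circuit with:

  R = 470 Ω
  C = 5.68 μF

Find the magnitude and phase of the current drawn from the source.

Step 1 — Angular frequency: ω = 2π·f = 2π·194 = 1219 rad/s.
Step 2 — Component impedances:
  R: Z = R = 470 Ω
  C: Z = 1/(jωC) = -j/(ω·C) = 0 - j144.4 Ω
Step 3 — Series combination: Z_total = R + C = 470 - j144.4 Ω = 491.7∠-17.1° Ω.
Step 4 — Source phasor: V = 5∠45.0° V = 3.536 + j3.536 V.
Step 5 — Ohm's law: I = V / Z_total = (3.536 + j3.536) / (470 - j144.4) = 0.004761 + j0.008986 A.
Step 6 — Convert to polar: |I| = 0.01017 A, ∠I = 62.1°.

I = 0.01017∠62.1° A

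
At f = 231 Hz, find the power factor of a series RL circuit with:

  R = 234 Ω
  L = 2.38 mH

Step 1 — Angular frequency: ω = 2π·f = 2π·231 = 1451 rad/s.
Step 2 — Component impedances:
  R: Z = R = 234 Ω
  L: Z = jωL = j·1451·0.00238 = 0 + j3.454 Ω
Step 3 — Series combination: Z_total = R + L = 234 + j3.454 Ω = 234∠0.8° Ω.
Step 4 — Power factor: PF = cos(φ) = Re(Z)/|Z| = 234/234.03 = 0.9999.
Step 5 — Type: Im(Z) = 3.454 ⇒ lagging (phase φ = 0.8°).

PF = 0.9999 (lagging, φ = 0.8°)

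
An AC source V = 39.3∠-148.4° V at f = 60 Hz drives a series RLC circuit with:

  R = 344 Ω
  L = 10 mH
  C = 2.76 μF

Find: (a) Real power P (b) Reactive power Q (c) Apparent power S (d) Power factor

Step 1 — Angular frequency: ω = 2π·f = 2π·60 = 377 rad/s.
Step 2 — Component impedances:
  R: Z = R = 344 Ω
  L: Z = jωL = j·377·0.01 = 0 + j3.77 Ω
  C: Z = 1/(jωC) = -j/(ω·C) = 0 - j961.1 Ω
Step 3 — Series combination: Z_total = R + L + C = 344 - j957.3 Ω = 1017∠-70.2° Ω.
Step 4 — Source phasor: V = 39.3∠-148.4° V = -33.47 - j20.59 V.
Step 5 — Current: I = V / Z = 0.007923 - j0.03781 A = 0.03863∠-78.2° A.
Step 6 — Complex power: S = V·I* = 0.5134 - j1.429 VA.
Step 7 — Real power: P = Re(S) = 0.5134 W.
Step 8 — Reactive power: Q = Im(S) = -1.429 VAR.
Step 9 — Apparent power: |S| = 1.518 VA.
Step 10 — Power factor: PF = P/|S| = 0.3382 (leading).

(a) P = 0.5134 W  (b) Q = -1.429 VAR  (c) S = 1.518 VA  (d) PF = 0.3382 (leading)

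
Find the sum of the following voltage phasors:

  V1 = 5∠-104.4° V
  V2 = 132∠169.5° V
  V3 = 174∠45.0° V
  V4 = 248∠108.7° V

Step 1 — Convert each phasor to rectangular form:
  V1 = 5·(cos(-104.4°) + j·sin(-104.4°)) = -1.243 - j4.843 V
  V2 = 132·(cos(169.5°) + j·sin(169.5°)) = -129.8 + j24.06 V
  V3 = 174·(cos(45.0°) + j·sin(45.0°)) = 123 + j123 V
  V4 = 248·(cos(108.7°) + j·sin(108.7°)) = -79.51 + j234.9 V
Step 2 — Sum components: V_total = -87.51 + j377.2 V.
Step 3 — Convert to polar: |V_total| = 387.2 V, ∠V_total = 103.1°.

V_total = 387.2∠103.1° V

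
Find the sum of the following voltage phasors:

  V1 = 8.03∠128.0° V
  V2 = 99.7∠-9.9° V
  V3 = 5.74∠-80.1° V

Step 1 — Convert each phasor to rectangular form:
  V1 = 8.03·(cos(128.0°) + j·sin(128.0°)) = -4.944 + j6.328 V
  V2 = 99.7·(cos(-9.9°) + j·sin(-9.9°)) = 98.22 - j17.14 V
  V3 = 5.74·(cos(-80.1°) + j·sin(-80.1°)) = 0.9869 - j5.655 V
Step 2 — Sum components: V_total = 94.26 - j16.47 V.
Step 3 — Convert to polar: |V_total| = 95.69 V, ∠V_total = -9.9°.

V_total = 95.69∠-9.9° V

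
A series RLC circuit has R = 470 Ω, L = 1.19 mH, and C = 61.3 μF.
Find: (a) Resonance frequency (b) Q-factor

Step 1 — Resonance condition Im(Z)=0 gives ω₀ = 1/√(LC).
Step 2 — ω₀ = 1/√(0.00119·6.13e-05) = 3703 rad/s.
Step 3 — f₀ = ω₀/(2π) = 589.3 Hz.
Step 4 — Series Q: Q = ω₀L/R = 3703·0.00119/470 = 0.009374.

(a) f₀ = 589.3 Hz  (b) Q = 0.009374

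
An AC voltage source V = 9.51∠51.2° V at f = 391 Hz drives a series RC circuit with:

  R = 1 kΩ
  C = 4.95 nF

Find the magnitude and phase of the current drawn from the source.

Step 1 — Angular frequency: ω = 2π·f = 2π·391 = 2457 rad/s.
Step 2 — Component impedances:
  R: Z = R = 1000 Ω
  C: Z = 1/(jωC) = -j/(ω·C) = 0 - j8.223e+04 Ω
Step 3 — Series combination: Z_total = R + C = 1000 - j8.223e+04 Ω = 8.224e+04∠-89.3° Ω.
Step 4 — Source phasor: V = 9.51∠51.2° V = 5.959 + j7.412 V.
Step 5 — Ohm's law: I = V / Z_total = (5.959 + j7.412) / (1000 - j8.223e+04) = -8.924e-05 + j7.355e-05 A.
Step 6 — Convert to polar: |I| = 0.0001156 A, ∠I = 140.5°.

I = 0.0001156∠140.5° A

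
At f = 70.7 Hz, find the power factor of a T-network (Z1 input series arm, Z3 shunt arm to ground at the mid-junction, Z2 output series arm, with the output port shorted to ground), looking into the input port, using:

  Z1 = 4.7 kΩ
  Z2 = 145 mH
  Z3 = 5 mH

Step 1 — Angular frequency: ω = 2π·f = 2π·70.7 = 444.2 rad/s.
Step 2 — Component impedances:
  Z1: Z = R = 4700 Ω
  Z2: Z = jωL = j·444.2·0.145 = 0 + j64.41 Ω
  Z3: Z = jωL = j·444.2·0.005 = 0 + j2.221 Ω
Step 3 — With the output port shorted to ground, the output series arm Z2 runs from the junction to ground; the shunt arm Z3 also runs from the junction to ground. They appear in parallel: Z3 || Z2 = 0 + j2.147 Ω.
Step 4 — Series with input arm Z1: Z_in = Z1 + (Z3 || Z2) = 4700 + j2.147 Ω = 4700∠0.0° Ω.
Step 5 — Power factor: PF = cos(φ) = Re(Z)/|Z| = 4700/4700 = 1.
Step 6 — Type: Im(Z) = 2.147 ⇒ lagging (phase φ = 0.0°).

PF = 1 (lagging, φ = 0.0°)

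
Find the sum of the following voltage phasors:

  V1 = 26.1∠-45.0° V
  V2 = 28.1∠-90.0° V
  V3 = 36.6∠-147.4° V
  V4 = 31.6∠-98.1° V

Step 1 — Convert each phasor to rectangular form:
  V1 = 26.1·(cos(-45.0°) + j·sin(-45.0°)) = 18.46 - j18.46 V
  V2 = 28.1·(cos(-90.0°) + j·sin(-90.0°)) = 0 - j28.1 V
  V3 = 36.6·(cos(-147.4°) + j·sin(-147.4°)) = -30.83 - j19.72 V
  V4 = 31.6·(cos(-98.1°) + j·sin(-98.1°)) = -4.452 - j31.28 V
Step 2 — Sum components: V_total = -16.83 - j97.56 V.
Step 3 — Convert to polar: |V_total| = 99 V, ∠V_total = -99.8°.

V_total = 99∠-99.8° V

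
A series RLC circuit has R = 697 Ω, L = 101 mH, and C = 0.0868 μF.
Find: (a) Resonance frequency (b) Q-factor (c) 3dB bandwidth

Step 1 — Resonance: ω₀ = 1/√(LC) = 1/√(0.101·8.68e-08) = 1.068e+04 rad/s.
Step 2 — f₀ = ω₀/(2π) = 1700 Hz.
Step 3 — Series Q: Q = ω₀L/R = 1.068e+04·0.101/697 = 1.548.
Step 4 — Bandwidth: Δω = ω₀/Q = 6901 rad/s; BW = Δω/(2π) = 1098 Hz.

(a) f₀ = 1700 Hz  (b) Q = 1.548  (c) BW = 1098 Hz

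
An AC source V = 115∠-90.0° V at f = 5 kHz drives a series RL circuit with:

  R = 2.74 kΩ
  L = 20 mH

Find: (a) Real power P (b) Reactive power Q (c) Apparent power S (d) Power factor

Step 1 — Angular frequency: ω = 2π·f = 2π·5000 = 3.142e+04 rad/s.
Step 2 — Component impedances:
  R: Z = R = 2740 Ω
  L: Z = jωL = j·3.142e+04·0.02 = 0 + j628.3 Ω
Step 3 — Series combination: Z_total = R + L = 2740 + j628.3 Ω = 2811∠12.9° Ω.
Step 4 — Source phasor: V = 115∠-90.0° V = 0 - j115 V.
Step 5 — Current: I = V / Z = -0.009144 - j0.03987 A = 0.04091∠-102.9° A.
Step 6 — Complex power: S = V·I* = 4.586 + j1.052 VA.
Step 7 — Real power: P = Re(S) = 4.586 W.
Step 8 — Reactive power: Q = Im(S) = 1.052 VAR.
Step 9 — Apparent power: |S| = 4.705 VA.
Step 10 — Power factor: PF = P/|S| = 0.9747 (lagging).

(a) P = 4.586 W  (b) Q = 1.052 VAR  (c) S = 4.705 VA  (d) PF = 0.9747 (lagging)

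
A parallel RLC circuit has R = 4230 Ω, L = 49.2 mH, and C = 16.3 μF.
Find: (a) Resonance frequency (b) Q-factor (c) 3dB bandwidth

Step 1 — Resonance: ω₀ = 1/√(LC) = 1/√(0.0492·1.63e-05) = 1117 rad/s.
Step 2 — f₀ = ω₀/(2π) = 177.7 Hz.
Step 3 — Parallel Q: Q = R/(ω₀L) = 4230/(1117·0.0492) = 76.99.
Step 4 — Bandwidth: Δω = ω₀/Q = 14.5 rad/s; BW = Δω/(2π) = 2.308 Hz.

(a) f₀ = 177.7 Hz  (b) Q = 76.99  (c) BW = 2.308 Hz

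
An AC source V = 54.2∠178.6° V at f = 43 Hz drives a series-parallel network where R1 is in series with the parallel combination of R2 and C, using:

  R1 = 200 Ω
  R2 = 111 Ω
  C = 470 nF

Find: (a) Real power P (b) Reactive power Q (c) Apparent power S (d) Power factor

Step 1 — Angular frequency: ω = 2π·f = 2π·43 = 270.2 rad/s.
Step 2 — Component impedances:
  R1: Z = R = 200 Ω
  R2: Z = R = 111 Ω
  C: Z = 1/(jωC) = -j/(ω·C) = 0 - j7875 Ω
Step 3 — Parallel branch: R2 || C = 1/(1/R2 + 1/C) = 111 - j1.564 Ω.
Step 4 — Series with R1: Z_total = R1 + (R2 || C) = 311 - j1.564 Ω = 311∠-0.3° Ω.
Step 5 — Source phasor: V = 54.2∠178.6° V = -54.18 + j1.324 V.
Step 6 — Current: I = V / Z = -0.1743 + j0.003382 A = 0.1743∠178.9° A.
Step 7 — Complex power: S = V·I* = 9.446 - j0.04752 VA.
Step 8 — Real power: P = Re(S) = 9.446 W.
Step 9 — Reactive power: Q = Im(S) = -0.04752 VAR.
Step 10 — Apparent power: |S| = 9.446 VA.
Step 11 — Power factor: PF = P/|S| = 1 (leading).

(a) P = 9.446 W  (b) Q = -0.04752 VAR  (c) S = 9.446 VA  (d) PF = 1 (leading)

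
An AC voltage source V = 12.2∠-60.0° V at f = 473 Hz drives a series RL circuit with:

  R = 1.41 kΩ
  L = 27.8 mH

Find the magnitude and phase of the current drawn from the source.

Step 1 — Angular frequency: ω = 2π·f = 2π·473 = 2972 rad/s.
Step 2 — Component impedances:
  R: Z = R = 1410 Ω
  L: Z = jωL = j·2972·0.0278 = 0 + j82.62 Ω
Step 3 — Series combination: Z_total = R + L = 1410 + j82.62 Ω = 1412∠3.4° Ω.
Step 4 — Source phasor: V = 12.2∠-60.0° V = 6.1 - j10.57 V.
Step 5 — Ohm's law: I = V / Z_total = (6.1 - j10.57) / (1410 + j82.62) = 0.003874 - j0.00772 A.
Step 6 — Convert to polar: |I| = 0.008638 A, ∠I = -63.4°.

I = 0.008638∠-63.4° A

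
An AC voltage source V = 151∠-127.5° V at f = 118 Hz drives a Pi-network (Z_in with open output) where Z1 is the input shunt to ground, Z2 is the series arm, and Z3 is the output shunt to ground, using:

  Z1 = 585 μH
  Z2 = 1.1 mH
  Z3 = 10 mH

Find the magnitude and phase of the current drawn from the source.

Step 1 — Angular frequency: ω = 2π·f = 2π·118 = 741.4 rad/s.
Step 2 — Component impedances:
  Z1: Z = jωL = j·741.4·0.000585 = 0 + j0.4337 Ω
  Z2: Z = jωL = j·741.4·0.0011 = 0 + j0.8156 Ω
  Z3: Z = jωL = j·741.4·0.01 = 0 + j7.414 Ω
Step 3 — With open output, the series arm Z2 and the output shunt Z3 appear in series to ground: Z2 + Z3 = 0 + j8.23 Ω.
Step 4 — Parallel with input shunt Z1: Z_in = Z1 || (Z2 + Z3) = 0 + j0.412 Ω = 0.412∠90.0° Ω.
Step 5 — Source phasor: V = 151∠-127.5° V = -91.92 - j119.8 V.
Step 6 — Ohm's law: I = V / Z_total = (-91.92 - j119.8) / (0 + j0.412) = -290.8 + j223.1 A.
Step 7 — Convert to polar: |I| = 366.5 A, ∠I = 142.5°.

I = 366.5∠142.5° A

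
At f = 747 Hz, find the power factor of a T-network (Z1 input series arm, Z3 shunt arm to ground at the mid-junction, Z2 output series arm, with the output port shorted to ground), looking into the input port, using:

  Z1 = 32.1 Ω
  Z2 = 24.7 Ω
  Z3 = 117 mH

Step 1 — Angular frequency: ω = 2π·f = 2π·747 = 4694 rad/s.
Step 2 — Component impedances:
  Z1: Z = R = 32.1 Ω
  Z2: Z = R = 24.7 Ω
  Z3: Z = jωL = j·4694·0.117 = 0 + j549.1 Ω
Step 3 — With the output port shorted to ground, the output series arm Z2 runs from the junction to ground; the shunt arm Z3 also runs from the junction to ground. They appear in parallel: Z3 || Z2 = 24.65 + j1.109 Ω.
Step 4 — Series with input arm Z1: Z_in = Z1 + (Z3 || Z2) = 56.75 + j1.109 Ω = 56.76∠1.1° Ω.
Step 5 — Power factor: PF = cos(φ) = Re(Z)/|Z| = 56.75/56.76 = 0.9998.
Step 6 — Type: Im(Z) = 1.109 ⇒ lagging (phase φ = 1.1°).

PF = 0.9998 (lagging, φ = 1.1°)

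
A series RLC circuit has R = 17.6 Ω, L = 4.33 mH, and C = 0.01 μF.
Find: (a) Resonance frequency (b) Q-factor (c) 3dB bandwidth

Step 1 — Resonance condition Im(Z)=0 gives ω₀ = 1/√(LC).
Step 2 — ω₀ = 1/√(0.00433·1e-08) = 1.52e+05 rad/s.
Step 3 — f₀ = ω₀/(2π) = 2.419e+04 Hz.
Step 4 — Series Q: Q = ω₀L/R = 1.52e+05·0.00433/17.6 = 37.39.
Step 5 — 3dB bandwidth: Δω = ω₀/Q = 4065 rad/s; BW = Δω/(2π) = 646.9 Hz.

(a) f₀ = 2.419e+04 Hz  (b) Q = 37.39  (c) BW = 646.9 Hz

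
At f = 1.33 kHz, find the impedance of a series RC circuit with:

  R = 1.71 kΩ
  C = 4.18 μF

Step 1 — Angular frequency: ω = 2π·f = 2π·1330 = 8357 rad/s.
Step 2 — Component impedances:
  R: Z = R = 1710 Ω
  C: Z = 1/(jωC) = -j/(ω·C) = 0 - j28.63 Ω
Step 3 — Series combination: Z_total = R + C = 1710 - j28.63 Ω = 1710∠-1.0° Ω.

Z = 1710 - j28.63 Ω = 1710∠-1.0° Ω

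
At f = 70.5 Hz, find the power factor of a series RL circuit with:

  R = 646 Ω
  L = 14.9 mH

Step 1 — Angular frequency: ω = 2π·f = 2π·70.5 = 443 rad/s.
Step 2 — Component impedances:
  R: Z = R = 646 Ω
  L: Z = jωL = j·443·0.0149 = 0 + j6.6 Ω
Step 3 — Series combination: Z_total = R + L = 646 + j6.6 Ω = 646∠0.6° Ω.
Step 4 — Power factor: PF = cos(φ) = Re(Z)/|Z| = 646/646.034 = 0.9999.
Step 5 — Type: Im(Z) = 6.6 ⇒ lagging (phase φ = 0.6°).

PF = 0.9999 (lagging, φ = 0.6°)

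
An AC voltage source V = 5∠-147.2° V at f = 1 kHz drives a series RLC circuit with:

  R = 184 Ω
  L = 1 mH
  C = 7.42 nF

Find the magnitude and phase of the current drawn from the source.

Step 1 — Angular frequency: ω = 2π·f = 2π·1000 = 6283 rad/s.
Step 2 — Component impedances:
  R: Z = R = 184 Ω
  L: Z = jωL = j·6283·0.001 = 0 + j6.283 Ω
  C: Z = 1/(jωC) = -j/(ω·C) = 0 - j2.145e+04 Ω
Step 3 — Series combination: Z_total = R + L + C = 184 - j2.144e+04 Ω = 2.144e+04∠-89.5° Ω.
Step 4 — Source phasor: V = 5∠-147.2° V = -4.203 - j2.709 V.
Step 5 — Ohm's law: I = V / Z_total = (-4.203 - j2.709) / (184 - j2.144e+04) = 0.0001246 - j0.0001971 A.
Step 6 — Convert to polar: |I| = 0.0002332 A, ∠I = -57.7°.

I = 0.0002332∠-57.7° A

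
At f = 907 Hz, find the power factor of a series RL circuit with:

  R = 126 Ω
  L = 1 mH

Step 1 — Angular frequency: ω = 2π·f = 2π·907 = 5699 rad/s.
Step 2 — Component impedances:
  R: Z = R = 126 Ω
  L: Z = jωL = j·5699·0.001 = 0 + j5.699 Ω
Step 3 — Series combination: Z_total = R + L = 126 + j5.699 Ω = 126.1∠2.6° Ω.
Step 4 — Power factor: PF = cos(φ) = Re(Z)/|Z| = 126/126.13 = 0.999.
Step 5 — Type: Im(Z) = 5.699 ⇒ lagging (phase φ = 2.6°).

PF = 0.999 (lagging, φ = 2.6°)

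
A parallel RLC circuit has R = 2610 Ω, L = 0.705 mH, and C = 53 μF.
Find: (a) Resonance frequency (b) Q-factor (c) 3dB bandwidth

Step 1 — Resonance: ω₀ = 1/√(LC) = 1/√(0.000705·5.3e-05) = 5173 rad/s.
Step 2 — f₀ = ω₀/(2π) = 823.4 Hz.
Step 3 — Parallel Q: Q = R/(ω₀L) = 2610/(5173·0.000705) = 715.6.
Step 4 — Bandwidth: Δω = ω₀/Q = 7.229 rad/s; BW = Δω/(2π) = 1.151 Hz.

(a) f₀ = 823.4 Hz  (b) Q = 715.6  (c) BW = 1.151 Hz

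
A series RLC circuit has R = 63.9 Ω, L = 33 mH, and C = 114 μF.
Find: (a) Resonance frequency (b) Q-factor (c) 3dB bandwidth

Step 1 — Resonance: ω₀ = 1/√(LC) = 1/√(0.033·0.000114) = 515.6 rad/s.
Step 2 — f₀ = ω₀/(2π) = 82.06 Hz.
Step 3 — Series Q: Q = ω₀L/R = 515.6·0.033/63.9 = 0.2663.
Step 4 — Bandwidth: Δω = ω₀/Q = 1936 rad/s; BW = Δω/(2π) = 308.2 Hz.

(a) f₀ = 82.06 Hz  (b) Q = 0.2663  (c) BW = 308.2 Hz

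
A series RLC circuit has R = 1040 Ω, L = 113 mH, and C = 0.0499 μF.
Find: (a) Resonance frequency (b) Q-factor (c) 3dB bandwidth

Step 1 — Resonance: ω₀ = 1/√(LC) = 1/√(0.113·4.99e-08) = 1.332e+04 rad/s.
Step 2 — f₀ = ω₀/(2π) = 2119 Hz.
Step 3 — Series Q: Q = ω₀L/R = 1.332e+04·0.113/1040 = 1.447.
Step 4 — Bandwidth: Δω = ω₀/Q = 9204 rad/s; BW = Δω/(2π) = 1465 Hz.

(a) f₀ = 2119 Hz  (b) Q = 1.447  (c) BW = 1465 Hz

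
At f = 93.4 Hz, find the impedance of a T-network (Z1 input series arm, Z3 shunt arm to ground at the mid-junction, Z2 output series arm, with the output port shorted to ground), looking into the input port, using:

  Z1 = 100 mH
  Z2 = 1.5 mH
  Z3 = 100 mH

Step 1 — Angular frequency: ω = 2π·f = 2π·93.4 = 586.8 rad/s.
Step 2 — Component impedances:
  Z1: Z = jωL = j·586.8·0.1 = 0 + j58.68 Ω
  Z2: Z = jωL = j·586.8·0.0015 = 0 + j0.8803 Ω
  Z3: Z = jωL = j·586.8·0.1 = 0 + j58.68 Ω
Step 3 — With the output port shorted to ground, the output series arm Z2 runs from the junction to ground; the shunt arm Z3 also runs from the junction to ground. They appear in parallel: Z3 || Z2 = 0 + j0.8673 Ω.
Step 4 — Series with input arm Z1: Z_in = Z1 + (Z3 || Z2) = 0 + j59.55 Ω = 59.55∠90.0° Ω.

Z = 0 + j59.55 Ω = 59.55∠90.0° Ω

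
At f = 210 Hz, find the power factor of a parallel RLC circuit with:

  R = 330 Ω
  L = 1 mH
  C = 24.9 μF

Step 1 — Angular frequency: ω = 2π·f = 2π·210 = 1319 rad/s.
Step 2 — Component impedances:
  R: Z = R = 330 Ω
  L: Z = jωL = j·1319·0.001 = 0 + j1.319 Ω
  C: Z = 1/(jωC) = -j/(ω·C) = 0 - j30.44 Ω
Step 3 — Parallel combination: 1/Z_total = 1/R + 1/L + 1/C; Z_total = 0.005765 + j1.379 Ω = 1.379∠89.8° Ω.
Step 4 — Power factor: PF = cos(φ) = Re(Z)/|Z| = 0.0057646/1.3792 = 0.00418.
Step 5 — Type: Im(Z) = 1.379 ⇒ lagging (phase φ = 89.8°).

PF = 0.00418 (lagging, φ = 89.8°)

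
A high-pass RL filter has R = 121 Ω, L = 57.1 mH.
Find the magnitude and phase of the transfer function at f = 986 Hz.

Step 1 — Angular frequency: ω = 2π·986 = 6195 rad/s.
Step 2 — Transfer function: H(jω) = jωL/(R + jωL).
Step 3 — Numerator jωL = j·353.7; denominator R + jωL = 121 + j353.7.
Step 4 — H = 0.8953 + j0.3062.
Step 5 — Magnitude: |H| = 0.9462 (-0.5 dB); phase: φ = 18.9°.

|H| = 0.9462 (-0.5 dB), φ = 18.9°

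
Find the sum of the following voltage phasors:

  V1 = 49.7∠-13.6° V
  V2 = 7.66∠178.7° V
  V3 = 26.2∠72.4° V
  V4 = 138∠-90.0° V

Step 1 — Convert each phasor to rectangular form:
  V1 = 49.7·(cos(-13.6°) + j·sin(-13.6°)) = 48.31 - j11.69 V
  V2 = 7.66·(cos(178.7°) + j·sin(178.7°)) = -7.658 + j0.1738 V
  V3 = 26.2·(cos(72.4°) + j·sin(72.4°)) = 7.922 + j24.97 V
  V4 = 138·(cos(-90.0°) + j·sin(-90.0°)) = 0 - j138 V
Step 2 — Sum components: V_total = 48.57 - j124.5 V.
Step 3 — Convert to polar: |V_total| = 133.7 V, ∠V_total = -68.7°.

V_total = 133.7∠-68.7° V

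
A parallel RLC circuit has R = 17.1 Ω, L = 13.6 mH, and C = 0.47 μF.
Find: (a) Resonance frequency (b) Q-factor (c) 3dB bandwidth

Step 1 — Resonance: ω₀ = 1/√(LC) = 1/√(0.0136·4.7e-07) = 1.251e+04 rad/s.
Step 2 — f₀ = ω₀/(2π) = 1991 Hz.
Step 3 — Parallel Q: Q = R/(ω₀L) = 17.1/(1.251e+04·0.0136) = 0.1005.
Step 4 — Bandwidth: Δω = ω₀/Q = 1.244e+05 rad/s; BW = Δω/(2π) = 1.98e+04 Hz.

(a) f₀ = 1991 Hz  (b) Q = 0.1005  (c) BW = 1.98e+04 Hz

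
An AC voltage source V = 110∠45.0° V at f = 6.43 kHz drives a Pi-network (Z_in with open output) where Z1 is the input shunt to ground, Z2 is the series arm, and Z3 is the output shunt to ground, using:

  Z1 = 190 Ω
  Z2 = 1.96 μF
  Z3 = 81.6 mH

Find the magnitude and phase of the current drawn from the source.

Step 1 — Angular frequency: ω = 2π·f = 2π·6430 = 4.04e+04 rad/s.
Step 2 — Component impedances:
  Z1: Z = R = 190 Ω
  Z2: Z = 1/(jωC) = -j/(ω·C) = 0 - j12.63 Ω
  Z3: Z = jωL = j·4.04e+04·0.0816 = 0 + j3297 Ω
Step 3 — With open output, the series arm Z2 and the output shunt Z3 appear in series to ground: Z2 + Z3 = 0 + j3284 Ω.
Step 4 — Parallel with input shunt Z1: Z_in = Z1 || (Z2 + Z3) = 189.4 + j10.96 Ω = 189.7∠3.3° Ω.
Step 5 — Source phasor: V = 110∠45.0° V = 77.78 + j77.78 V.
Step 6 — Ohm's law: I = V / Z_total = (77.78 + j77.78) / (189.4 + j10.96) = 0.4331 + j0.3857 A.
Step 7 — Convert to polar: |I| = 0.5799 A, ∠I = 41.7°.

I = 0.5799∠41.7° A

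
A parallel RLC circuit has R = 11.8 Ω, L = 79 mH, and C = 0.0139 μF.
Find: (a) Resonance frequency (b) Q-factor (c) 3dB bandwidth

Step 1 — Resonance: ω₀ = 1/√(LC) = 1/√(0.079·1.39e-08) = 3.018e+04 rad/s.
Step 2 — f₀ = ω₀/(2π) = 4803 Hz.
Step 3 — Parallel Q: Q = R/(ω₀L) = 11.8/(3.018e+04·0.079) = 0.00495.
Step 4 — Bandwidth: Δω = ω₀/Q = 6.097e+06 rad/s; BW = Δω/(2π) = 9.703e+05 Hz.

(a) f₀ = 4803 Hz  (b) Q = 0.00495  (c) BW = 9.703e+05 Hz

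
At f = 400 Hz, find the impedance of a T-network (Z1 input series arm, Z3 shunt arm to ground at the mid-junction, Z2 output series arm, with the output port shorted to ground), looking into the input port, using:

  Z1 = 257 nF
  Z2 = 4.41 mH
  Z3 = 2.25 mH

Step 1 — Angular frequency: ω = 2π·f = 2π·400 = 2513 rad/s.
Step 2 — Component impedances:
  Z1: Z = 1/(jωC) = -j/(ω·C) = 0 - j1548 Ω
  Z2: Z = jωL = j·2513·0.00441 = 0 + j11.08 Ω
  Z3: Z = jωL = j·2513·0.00225 = 0 + j5.655 Ω
Step 3 — With the output port shorted to ground, the output series arm Z2 runs from the junction to ground; the shunt arm Z3 also runs from the junction to ground. They appear in parallel: Z3 || Z2 = 0 + j3.744 Ω.
Step 4 — Series with input arm Z1: Z_in = Z1 + (Z3 || Z2) = 0 - j1544 Ω = 1544∠-90.0° Ω.

Z = 0 - j1544 Ω = 1544∠-90.0° Ω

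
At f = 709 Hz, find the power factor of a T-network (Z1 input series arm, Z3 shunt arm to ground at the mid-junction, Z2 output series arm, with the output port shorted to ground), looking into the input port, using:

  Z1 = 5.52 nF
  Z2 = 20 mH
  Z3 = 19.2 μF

Step 1 — Angular frequency: ω = 2π·f = 2π·709 = 4455 rad/s.
Step 2 — Component impedances:
  Z1: Z = 1/(jωC) = -j/(ω·C) = 0 - j4.067e+04 Ω
  Z2: Z = jωL = j·4455·0.02 = 0 + j89.1 Ω
  Z3: Z = 1/(jωC) = -j/(ω·C) = 0 - j11.69 Ω
Step 3 — With the output port shorted to ground, the output series arm Z2 runs from the junction to ground; the shunt arm Z3 also runs from the junction to ground. They appear in parallel: Z3 || Z2 = 0 - j13.46 Ω.
Step 4 — Series with input arm Z1: Z_in = Z1 + (Z3 || Z2) = 0 - j4.068e+04 Ω = 4.068e+04∠-90.0° Ω.
Step 5 — Power factor: PF = cos(φ) = Re(Z)/|Z| = 0/4.068e+04 = 0.
Step 6 — Type: Im(Z) = -4.068e+04 ⇒ leading (phase φ = -90.0°).

PF = 0 (leading, φ = -90.0°)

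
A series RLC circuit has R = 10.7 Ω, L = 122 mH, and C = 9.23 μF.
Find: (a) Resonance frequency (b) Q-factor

Step 1 — Resonance condition Im(Z)=0 gives ω₀ = 1/√(LC).
Step 2 — ω₀ = 1/√(0.122·9.23e-06) = 942.4 rad/s.
Step 3 — f₀ = ω₀/(2π) = 150 Hz.
Step 4 — Series Q: Q = ω₀L/R = 942.4·0.122/10.7 = 10.74.

(a) f₀ = 150 Hz  (b) Q = 10.74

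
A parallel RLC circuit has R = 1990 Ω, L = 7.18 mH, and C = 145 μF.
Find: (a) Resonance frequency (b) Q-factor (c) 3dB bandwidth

Step 1 — Resonance: ω₀ = 1/√(LC) = 1/√(0.00718·0.000145) = 980.1 rad/s.
Step 2 — f₀ = ω₀/(2π) = 156 Hz.
Step 3 — Parallel Q: Q = R/(ω₀L) = 1990/(980.1·0.00718) = 282.8.
Step 4 — Bandwidth: Δω = ω₀/Q = 3.466 rad/s; BW = Δω/(2π) = 0.5516 Hz.

(a) f₀ = 156 Hz  (b) Q = 282.8  (c) BW = 0.5516 Hz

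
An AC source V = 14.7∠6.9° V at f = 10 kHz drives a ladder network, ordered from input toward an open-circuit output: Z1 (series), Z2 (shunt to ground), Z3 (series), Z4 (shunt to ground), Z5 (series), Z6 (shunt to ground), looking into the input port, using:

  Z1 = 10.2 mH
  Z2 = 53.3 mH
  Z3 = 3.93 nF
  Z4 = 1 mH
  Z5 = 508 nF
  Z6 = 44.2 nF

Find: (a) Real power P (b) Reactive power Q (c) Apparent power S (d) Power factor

Step 1 — Angular frequency: ω = 2π·f = 2π·1e+04 = 6.283e+04 rad/s.
Step 2 — Component impedances:
  Z1: Z = jωL = j·6.283e+04·0.0102 = 0 + j640.9 Ω
  Z2: Z = jωL = j·6.283e+04·0.0533 = 0 + j3349 Ω
  Z3: Z = 1/(jωC) = -j/(ω·C) = 0 - j4050 Ω
  Z4: Z = jωL = j·6.283e+04·0.001 = 0 + j62.83 Ω
  Z5: Z = 1/(jωC) = -j/(ω·C) = 0 - j31.33 Ω
  Z6: Z = 1/(jωC) = -j/(ω·C) = 0 - j360.1 Ω
Step 3 — Ladder network (open output): work backward from the far end, alternating series and parallel combinations. Z_in = 0 + j2.191e+04 Ω = 2.191e+04∠90.0° Ω.
Step 4 — Source phasor: V = 14.7∠6.9° V = 14.59 + j1.766 V.
Step 5 — Current: I = V / Z = 8.061e-05 - j0.0006662 A = 0.000671∠-83.1° A.
Step 6 — Complex power: S = V·I* = 0 + j0.009864 VA.
Step 7 — Real power: P = Re(S) = 0 W.
Step 8 — Reactive power: Q = Im(S) = 0.009864 VAR.
Step 9 — Apparent power: |S| = 0.009864 VA.
Step 10 — Power factor: PF = P/|S| = 0 (lagging).

(a) P = 0 W  (b) Q = 0.009864 VAR  (c) S = 0.009864 VA  (d) PF = 0 (lagging)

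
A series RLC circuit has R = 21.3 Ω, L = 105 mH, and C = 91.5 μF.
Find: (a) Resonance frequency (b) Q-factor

Step 1 — Resonance condition Im(Z)=0 gives ω₀ = 1/√(LC).
Step 2 — ω₀ = 1/√(0.105·9.15e-05) = 322.6 rad/s.
Step 3 — f₀ = ω₀/(2π) = 51.35 Hz.
Step 4 — Series Q: Q = ω₀L/R = 322.6·0.105/21.3 = 1.59.

(a) f₀ = 51.35 Hz  (b) Q = 1.59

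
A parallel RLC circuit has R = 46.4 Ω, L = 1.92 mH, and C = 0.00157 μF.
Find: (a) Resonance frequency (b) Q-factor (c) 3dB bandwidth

Step 1 — Resonance: ω₀ = 1/√(LC) = 1/√(0.00192·1.57e-09) = 5.76e+05 rad/s.
Step 2 — f₀ = ω₀/(2π) = 9.167e+04 Hz.
Step 3 — Parallel Q: Q = R/(ω₀L) = 46.4/(5.76e+05·0.00192) = 0.04196.
Step 4 — Bandwidth: Δω = ω₀/Q = 1.373e+07 rad/s; BW = Δω/(2π) = 2.185e+06 Hz.

(a) f₀ = 9.167e+04 Hz  (b) Q = 0.04196  (c) BW = 2.185e+06 Hz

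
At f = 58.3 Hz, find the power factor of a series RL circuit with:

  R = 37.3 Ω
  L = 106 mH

Step 1 — Angular frequency: ω = 2π·f = 2π·58.3 = 366.3 rad/s.
Step 2 — Component impedances:
  R: Z = R = 37.3 Ω
  L: Z = jωL = j·366.3·0.106 = 0 + j38.83 Ω
Step 3 — Series combination: Z_total = R + L = 37.3 + j38.83 Ω = 53.84∠46.2° Ω.
Step 4 — Power factor: PF = cos(φ) = Re(Z)/|Z| = 37.3/53.84 = 0.6928.
Step 5 — Type: Im(Z) = 38.83 ⇒ lagging (phase φ = 46.2°).

PF = 0.6928 (lagging, φ = 46.2°)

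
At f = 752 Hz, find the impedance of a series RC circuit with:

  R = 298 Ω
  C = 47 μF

Step 1 — Angular frequency: ω = 2π·f = 2π·752 = 4725 rad/s.
Step 2 — Component impedances:
  R: Z = R = 298 Ω
  C: Z = 1/(jωC) = -j/(ω·C) = 0 - j4.503 Ω
Step 3 — Series combination: Z_total = R + C = 298 - j4.503 Ω = 298∠-0.9° Ω.

Z = 298 - j4.503 Ω = 298∠-0.9° Ω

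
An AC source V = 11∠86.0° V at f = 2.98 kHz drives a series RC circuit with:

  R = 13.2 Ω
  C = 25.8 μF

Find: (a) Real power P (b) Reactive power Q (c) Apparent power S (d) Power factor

Step 1 — Angular frequency: ω = 2π·f = 2π·2980 = 1.872e+04 rad/s.
Step 2 — Component impedances:
  R: Z = R = 13.2 Ω
  C: Z = 1/(jωC) = -j/(ω·C) = 0 - j2.07 Ω
Step 3 — Series combination: Z_total = R + C = 13.2 - j2.07 Ω = 13.36∠-8.9° Ω.
Step 4 — Source phasor: V = 11∠86.0° V = 0.7673 + j10.97 V.
Step 5 — Current: I = V / Z = -0.0705 + j0.8202 A = 0.8233∠94.9° A.
Step 6 — Complex power: S = V·I* = 8.947 - j1.403 VA.
Step 7 — Real power: P = Re(S) = 8.947 W.
Step 8 — Reactive power: Q = Im(S) = -1.403 VAR.
Step 9 — Apparent power: |S| = 9.056 VA.
Step 10 — Power factor: PF = P/|S| = 0.9879 (leading).

(a) P = 8.947 W  (b) Q = -1.403 VAR  (c) S = 9.056 VA  (d) PF = 0.9879 (leading)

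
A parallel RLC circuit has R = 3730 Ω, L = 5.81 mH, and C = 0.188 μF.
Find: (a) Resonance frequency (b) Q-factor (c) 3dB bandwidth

Step 1 — Resonance: ω₀ = 1/√(LC) = 1/√(0.00581·1.88e-07) = 3.026e+04 rad/s.
Step 2 — f₀ = ω₀/(2π) = 4816 Hz.
Step 3 — Parallel Q: Q = R/(ω₀L) = 3730/(3.026e+04·0.00581) = 21.22.
Step 4 — Bandwidth: Δω = ω₀/Q = 1426 rad/s; BW = Δω/(2π) = 227 Hz.

(a) f₀ = 4816 Hz  (b) Q = 21.22  (c) BW = 227 Hz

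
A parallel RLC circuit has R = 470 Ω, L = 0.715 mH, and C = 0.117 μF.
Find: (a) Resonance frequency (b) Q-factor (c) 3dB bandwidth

Step 1 — Resonance: ω₀ = 1/√(LC) = 1/√(0.000715·1.17e-07) = 1.093e+05 rad/s.
Step 2 — f₀ = ω₀/(2π) = 1.74e+04 Hz.
Step 3 — Parallel Q: Q = R/(ω₀L) = 470/(1.093e+05·0.000715) = 6.012.
Step 4 — Bandwidth: Δω = ω₀/Q = 1.819e+04 rad/s; BW = Δω/(2π) = 2894 Hz.

(a) f₀ = 1.74e+04 Hz  (b) Q = 6.012  (c) BW = 2894 Hz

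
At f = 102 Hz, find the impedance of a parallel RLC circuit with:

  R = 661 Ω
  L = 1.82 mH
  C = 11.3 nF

Step 1 — Angular frequency: ω = 2π·f = 2π·102 = 640.9 rad/s.
Step 2 — Component impedances:
  R: Z = R = 661 Ω
  L: Z = jωL = j·640.9·0.00182 = 0 + j1.166 Ω
  C: Z = 1/(jωC) = -j/(ω·C) = 0 - j1.381e+05 Ω
Step 3 — Parallel combination: 1/Z_total = 1/R + 1/L + 1/C; Z_total = 0.002058 + j1.166 Ω = 1.166∠89.9° Ω.

Z = 0.002058 + j1.166 Ω = 1.166∠89.9° Ω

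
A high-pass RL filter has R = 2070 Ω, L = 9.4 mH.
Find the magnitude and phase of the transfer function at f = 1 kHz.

Step 1 — Angular frequency: ω = 2π·1000 = 6283 rad/s.
Step 2 — Transfer function: H(jω) = jωL/(R + jωL).
Step 3 — Numerator jωL = j·59.06; denominator R + jωL = 2070 + j59.06.
Step 4 — H = 0.0008134 + j0.02851.
Step 5 — Magnitude: |H| = 0.02852 (-30.9 dB); phase: φ = 88.4°.

|H| = 0.02852 (-30.9 dB), φ = 88.4°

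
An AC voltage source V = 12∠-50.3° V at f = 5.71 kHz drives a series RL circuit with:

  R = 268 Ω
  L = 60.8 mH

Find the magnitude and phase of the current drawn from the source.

Step 1 — Angular frequency: ω = 2π·f = 2π·5710 = 3.588e+04 rad/s.
Step 2 — Component impedances:
  R: Z = R = 268 Ω
  L: Z = jωL = j·3.588e+04·0.0608 = 0 + j2181 Ω
Step 3 — Series combination: Z_total = R + L = 268 + j2181 Ω = 2198∠83.0° Ω.
Step 4 — Source phasor: V = 12∠-50.3° V = 7.665 - j9.233 V.
Step 5 — Ohm's law: I = V / Z_total = (7.665 - j9.233) / (268 + j2181) = -0.003744 - j0.003974 A.
Step 6 — Convert to polar: |I| = 0.00546 A, ∠I = -133.3°.

I = 0.00546∠-133.3° A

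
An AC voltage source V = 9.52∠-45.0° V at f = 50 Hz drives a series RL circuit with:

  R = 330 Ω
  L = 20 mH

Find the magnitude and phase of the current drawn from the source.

Step 1 — Angular frequency: ω = 2π·f = 2π·50 = 314.2 rad/s.
Step 2 — Component impedances:
  R: Z = R = 330 Ω
  L: Z = jωL = j·314.2·0.02 = 0 + j6.283 Ω
Step 3 — Series combination: Z_total = R + L = 330 + j6.283 Ω = 330.1∠1.1° Ω.
Step 4 — Source phasor: V = 9.52∠-45.0° V = 6.732 - j6.732 V.
Step 5 — Ohm's law: I = V / Z_total = (6.732 - j6.732) / (330 + j6.283) = 0.02 - j0.02078 A.
Step 6 — Convert to polar: |I| = 0.02884 A, ∠I = -46.1°.

I = 0.02884∠-46.1° A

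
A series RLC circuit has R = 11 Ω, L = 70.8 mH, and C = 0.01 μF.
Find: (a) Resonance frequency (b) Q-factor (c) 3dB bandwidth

Step 1 — Resonance condition Im(Z)=0 gives ω₀ = 1/√(LC).
Step 2 — ω₀ = 1/√(0.0708·1e-08) = 3.758e+04 rad/s.
Step 3 — f₀ = ω₀/(2π) = 5981 Hz.
Step 4 — Series Q: Q = ω₀L/R = 3.758e+04·0.0708/11 = 241.9.
Step 5 — 3dB bandwidth: Δω = ω₀/Q = 155.4 rad/s; BW = Δω/(2π) = 24.73 Hz.

(a) f₀ = 5981 Hz  (b) Q = 241.9  (c) BW = 24.73 Hz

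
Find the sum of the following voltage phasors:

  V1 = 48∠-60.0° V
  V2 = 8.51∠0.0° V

Step 1 — Convert each phasor to rectangular form:
  V1 = 48·(cos(-60.0°) + j·sin(-60.0°)) = 24 - j41.57 V
  V2 = 8.51·(cos(0.0°) + j·sin(0.0°)) = 8.51 V
Step 2 — Sum components: V_total = 32.51 - j41.57 V.
Step 3 — Convert to polar: |V_total| = 52.77 V, ∠V_total = -52.0°.

V_total = 52.77∠-52.0° V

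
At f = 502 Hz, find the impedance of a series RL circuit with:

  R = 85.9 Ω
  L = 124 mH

Step 1 — Angular frequency: ω = 2π·f = 2π·502 = 3154 rad/s.
Step 2 — Component impedances:
  R: Z = R = 85.9 Ω
  L: Z = jωL = j·3154·0.124 = 0 + j391.1 Ω
Step 3 — Series combination: Z_total = R + L = 85.9 + j391.1 Ω = 400.4∠77.6° Ω.

Z = 85.9 + j391.1 Ω = 400.4∠77.6° Ω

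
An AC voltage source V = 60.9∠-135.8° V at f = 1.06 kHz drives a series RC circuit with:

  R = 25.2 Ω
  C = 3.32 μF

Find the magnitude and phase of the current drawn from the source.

Step 1 — Angular frequency: ω = 2π·f = 2π·1060 = 6660 rad/s.
Step 2 — Component impedances:
  R: Z = R = 25.2 Ω
  C: Z = 1/(jωC) = -j/(ω·C) = 0 - j45.22 Ω
Step 3 — Series combination: Z_total = R + C = 25.2 - j45.22 Ω = 51.77∠-60.9° Ω.
Step 4 — Source phasor: V = 60.9∠-135.8° V = -43.66 - j42.46 V.
Step 5 — Ohm's law: I = V / Z_total = (-43.66 - j42.46) / (25.2 - j45.22) = 0.3059 - j1.136 A.
Step 6 — Convert to polar: |I| = 1.176 A, ∠I = -74.9°.

I = 1.176∠-74.9° A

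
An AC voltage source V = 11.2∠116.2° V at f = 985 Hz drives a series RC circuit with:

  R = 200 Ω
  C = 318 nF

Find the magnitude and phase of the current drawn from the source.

Step 1 — Angular frequency: ω = 2π·f = 2π·985 = 6189 rad/s.
Step 2 — Component impedances:
  R: Z = R = 200 Ω
  C: Z = 1/(jωC) = -j/(ω·C) = 0 - j508.1 Ω
Step 3 — Series combination: Z_total = R + C = 200 - j508.1 Ω = 546.1∠-68.5° Ω.
Step 4 — Source phasor: V = 11.2∠116.2° V = -4.945 + j10.05 V.
Step 5 — Ohm's law: I = V / Z_total = (-4.945 + j10.05) / (200 - j508.1) = -0.02044 - j0.001686 A.
Step 6 — Convert to polar: |I| = 0.02051 A, ∠I = -175.3°.

I = 0.02051∠-175.3° A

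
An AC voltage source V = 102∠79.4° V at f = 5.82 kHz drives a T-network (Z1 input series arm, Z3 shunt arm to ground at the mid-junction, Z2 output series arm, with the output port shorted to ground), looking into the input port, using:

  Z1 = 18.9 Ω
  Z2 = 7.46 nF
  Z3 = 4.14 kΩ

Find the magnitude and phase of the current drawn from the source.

Step 1 — Angular frequency: ω = 2π·f = 2π·5820 = 3.657e+04 rad/s.
Step 2 — Component impedances:
  Z1: Z = R = 18.9 Ω
  Z2: Z = 1/(jωC) = -j/(ω·C) = 0 - j3666 Ω
  Z3: Z = R = 4140 Ω
Step 3 — With the output port shorted to ground, the output series arm Z2 runs from the junction to ground; the shunt arm Z3 also runs from the junction to ground. They appear in parallel: Z3 || Z2 = 1819 - j2055 Ω.
Step 4 — Series with input arm Z1: Z_in = Z1 + (Z3 || Z2) = 1838 - j2055 Ω = 2757∠-48.2° Ω.
Step 5 — Source phasor: V = 102∠79.4° V = 18.76 + j100.3 V.
Step 6 — Ohm's law: I = V / Z_total = (18.76 + j100.3) / (1838 - j2055) = -0.02256 + j0.02932 A.
Step 7 — Convert to polar: |I| = 0.037 A, ∠I = 127.6°.

I = 0.037∠127.6° A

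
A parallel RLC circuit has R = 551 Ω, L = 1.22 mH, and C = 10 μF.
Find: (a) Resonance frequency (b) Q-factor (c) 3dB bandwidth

Step 1 — Resonance: ω₀ = 1/√(LC) = 1/√(0.00122·1e-05) = 9054 rad/s.
Step 2 — f₀ = ω₀/(2π) = 1441 Hz.
Step 3 — Parallel Q: Q = R/(ω₀L) = 551/(9054·0.00122) = 49.89.
Step 4 — Bandwidth: Δω = ω₀/Q = 181.5 rad/s; BW = Δω/(2π) = 28.88 Hz.

(a) f₀ = 1441 Hz  (b) Q = 49.89  (c) BW = 28.88 Hz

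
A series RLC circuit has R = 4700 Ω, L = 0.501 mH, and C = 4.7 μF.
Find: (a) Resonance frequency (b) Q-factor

Step 1 — Resonance condition Im(Z)=0 gives ω₀ = 1/√(LC).
Step 2 — ω₀ = 1/√(0.000501·4.7e-06) = 2.061e+04 rad/s.
Step 3 — f₀ = ω₀/(2π) = 3280 Hz.
Step 4 — Series Q: Q = ω₀L/R = 2.061e+04·0.000501/4700 = 0.002197.

(a) f₀ = 3280 Hz  (b) Q = 0.002197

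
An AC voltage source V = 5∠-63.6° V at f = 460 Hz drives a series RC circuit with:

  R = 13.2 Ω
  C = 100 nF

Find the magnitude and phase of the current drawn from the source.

Step 1 — Angular frequency: ω = 2π·f = 2π·460 = 2890 rad/s.
Step 2 — Component impedances:
  R: Z = R = 13.2 Ω
  C: Z = 1/(jωC) = -j/(ω·C) = 0 - j3460 Ω
Step 3 — Series combination: Z_total = R + C = 13.2 - j3460 Ω = 3460∠-89.8° Ω.
Step 4 — Source phasor: V = 5∠-63.6° V = 2.223 - j4.479 V.
Step 5 — Ohm's law: I = V / Z_total = (2.223 - j4.479) / (13.2 - j3460) = 0.001297 + j0.0006376 A.
Step 6 — Convert to polar: |I| = 0.001445 A, ∠I = 26.2°.

I = 0.001445∠26.2° A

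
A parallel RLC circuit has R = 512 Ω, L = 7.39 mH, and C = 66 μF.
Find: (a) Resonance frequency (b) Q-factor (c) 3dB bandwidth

Step 1 — Resonance: ω₀ = 1/√(LC) = 1/√(0.00739·6.6e-05) = 1432 rad/s.
Step 2 — f₀ = ω₀/(2π) = 227.9 Hz.
Step 3 — Parallel Q: Q = R/(ω₀L) = 512/(1432·0.00739) = 48.39.
Step 4 — Bandwidth: Δω = ω₀/Q = 29.59 rad/s; BW = Δω/(2π) = 4.71 Hz.

(a) f₀ = 227.9 Hz  (b) Q = 48.39  (c) BW = 4.71 Hz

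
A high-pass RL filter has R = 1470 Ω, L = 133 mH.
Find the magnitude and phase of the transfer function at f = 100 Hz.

Step 1 — Angular frequency: ω = 2π·100 = 628.3 rad/s.
Step 2 — Transfer function: H(jω) = jωL/(R + jωL).
Step 3 — Numerator jωL = j·83.57; denominator R + jωL = 1470 + j83.57.
Step 4 — H = 0.003221 + j0.05666.
Step 5 — Magnitude: |H| = 0.05676 (-24.9 dB); phase: φ = 86.7°.

|H| = 0.05676 (-24.9 dB), φ = 86.7°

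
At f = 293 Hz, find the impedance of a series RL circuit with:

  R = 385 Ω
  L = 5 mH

Step 1 — Angular frequency: ω = 2π·f = 2π·293 = 1841 rad/s.
Step 2 — Component impedances:
  R: Z = R = 385 Ω
  L: Z = jωL = j·1841·0.005 = 0 + j9.205 Ω
Step 3 — Series combination: Z_total = R + L = 385 + j9.205 Ω = 385.1∠1.4° Ω.

Z = 385 + j9.205 Ω = 385.1∠1.4° Ω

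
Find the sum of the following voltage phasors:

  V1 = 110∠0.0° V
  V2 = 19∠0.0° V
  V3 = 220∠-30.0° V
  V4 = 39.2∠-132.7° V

Step 1 — Convert each phasor to rectangular form:
  V1 = 110·(cos(0.0°) + j·sin(0.0°)) = 110 V
  V2 = 19·(cos(0.0°) + j·sin(0.0°)) = 19 V
  V3 = 220·(cos(-30.0°) + j·sin(-30.0°)) = 190.5 - j110 V
  V4 = 39.2·(cos(-132.7°) + j·sin(-132.7°)) = -26.58 - j28.81 V
Step 2 — Sum components: V_total = 292.9 - j138.8 V.
Step 3 — Convert to polar: |V_total| = 324.2 V, ∠V_total = -25.4°.

V_total = 324.2∠-25.4° V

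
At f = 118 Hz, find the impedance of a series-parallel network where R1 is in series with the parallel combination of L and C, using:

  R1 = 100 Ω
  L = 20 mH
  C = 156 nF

Step 1 — Angular frequency: ω = 2π·f = 2π·118 = 741.4 rad/s.
Step 2 — Component impedances:
  R1: Z = R = 100 Ω
  L: Z = jωL = j·741.4·0.02 = 0 + j14.83 Ω
  C: Z = 1/(jωC) = -j/(ω·C) = 0 - j8646 Ω
Step 3 — Parallel branch: L || C = 1/(1/L + 1/C) = 0 + j14.85 Ω.
Step 4 — Series with R1: Z_total = R1 + (L || C) = 100 + j14.85 Ω = 101.1∠8.4° Ω.

Z = 100 + j14.85 Ω = 101.1∠8.4° Ω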